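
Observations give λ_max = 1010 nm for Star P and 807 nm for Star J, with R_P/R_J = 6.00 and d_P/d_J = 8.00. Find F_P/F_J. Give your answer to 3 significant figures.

Wien's law: T_P/T_J = λ_J/λ_P = 807/1010 = 0.7990.
L_P/L_J = (R_P/R_J)²(T_P/T_J)⁴ = (6.00)²(0.7990)⁴ = 14.67.
F_P/F_J = (L_P/L_J)/(d_P/d_J)² = 14.67/(8.00)² = 0.2293.

0.229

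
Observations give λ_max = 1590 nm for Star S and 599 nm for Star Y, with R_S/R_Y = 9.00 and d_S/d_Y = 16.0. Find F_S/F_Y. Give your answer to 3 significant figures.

0.00637

Wien's law: T_S/T_Y = λ_Y/λ_S = 599/1590 = 0.3767.
L_S/L_Y = (R_S/R_Y)²(T_S/T_Y)⁴ = (9.00)²(0.3767)⁴ = 1.632.
F_S/F_Y = (L_S/L_Y)/(d_S/d_Y)² = 1.632/(16.0)² = 0.006373.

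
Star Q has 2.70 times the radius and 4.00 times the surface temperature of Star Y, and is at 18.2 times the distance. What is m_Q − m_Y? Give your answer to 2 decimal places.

L_Q/L_Y = (2.70)²(4.00)⁴ = 1866.
F_Q/F_Y = (L_Q/L_Y)/(d_Q/d_Y)² = 1866/331.2 = 5.634.
m_Q − m_Y = −2.5 log₁₀(5.634) = -1.88.

-1.88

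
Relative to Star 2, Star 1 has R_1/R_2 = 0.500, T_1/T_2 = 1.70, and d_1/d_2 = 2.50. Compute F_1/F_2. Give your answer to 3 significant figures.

L_1/L_2 = (R_1/R_2)²(T_1/T_2)⁴ = (0.500)² × (1.70)⁴ = 2.088.
F_1/F_2 = (L_1/L_2)/(d_1/d_2)² = 2.088 / (2.50)² = 0.3341.

0.334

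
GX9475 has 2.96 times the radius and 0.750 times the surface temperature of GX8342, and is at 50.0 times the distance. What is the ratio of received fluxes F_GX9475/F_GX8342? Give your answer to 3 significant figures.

L_GX9475/L_GX8342 = (R_GX9475/R_GX8342)²(T_GX9475/T_GX8342)⁴ = (2.96)² × (0.750)⁴ = 2.772.
F_GX9475/F_GX8342 = (L_GX9475/L_GX8342)/(d_GX9475/d_GX8342)² = 2.772 / (50.0)² = 0.001109.

0.00111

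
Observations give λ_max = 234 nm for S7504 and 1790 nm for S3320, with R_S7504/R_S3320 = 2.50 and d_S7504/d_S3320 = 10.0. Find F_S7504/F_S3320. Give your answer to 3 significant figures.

214

Wien's law: T_S7504/T_S3320 = λ_S3320/λ_S7504 = 1790/234 = 7.650.
L_S7504/L_S3320 = (R_S7504/R_S3320)²(T_S7504/T_S3320)⁴ = (2.50)²(7.650)⁴ = 2.140×10^4.
F_S7504/F_S3320 = (L_S7504/L_S3320)/(d_S7504/d_S3320)² = 2.140×10^4/(10.0)² = 214.0.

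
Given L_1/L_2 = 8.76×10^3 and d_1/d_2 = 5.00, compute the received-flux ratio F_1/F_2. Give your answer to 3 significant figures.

350

F = L/(4πd²), so F_1/F_2 = (L_1/L_2) / (d_1/d_2)²
= 8.76×10^3 / (5.00)² = 8.76×10^3 / 25.00 = 350.4.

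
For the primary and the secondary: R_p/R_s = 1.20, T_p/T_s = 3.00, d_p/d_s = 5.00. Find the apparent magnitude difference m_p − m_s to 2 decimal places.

-1.67

L_p/L_s = (1.20)²(3.00)⁴ = 116.6.
F_p/F_s = (L_p/L_s)/(d_p/d_s)² = 116.6/25.00 = 4.666.
m_p − m_s = −2.5 log₁₀(4.666) = -1.67.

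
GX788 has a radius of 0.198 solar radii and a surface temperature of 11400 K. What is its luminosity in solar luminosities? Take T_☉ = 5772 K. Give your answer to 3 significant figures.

L/L_☉ = (R/R_☉)² (T/T_☉)⁴ = (0.198)² × (11400/5772)⁴
       = 0.03920 × (1.975)⁴ = 0.03920 × 15.22 = 0.5965.

0.597 solar luminosities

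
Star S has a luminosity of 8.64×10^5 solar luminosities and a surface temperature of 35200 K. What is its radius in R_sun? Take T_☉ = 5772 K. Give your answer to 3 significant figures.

25.0 R_sun

R/R_☉ = √(L/L_☉) / (T/T_☉)² = √(8.64×10^5) / (6.098)²
       = 929.5 / 37.19 = 24.99.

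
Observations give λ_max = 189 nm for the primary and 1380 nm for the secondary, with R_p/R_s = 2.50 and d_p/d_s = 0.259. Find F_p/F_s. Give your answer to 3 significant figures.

2.65×10^5

Wien's law: T_p/T_s = λ_s/λ_p = 1380/189 = 7.302.
L_p/L_s = (R_p/R_s)²(T_p/T_s)⁴ = (2.50)²(7.302)⁴ = 1.776×10^4.
F_p/F_s = (L_p/L_s)/(d_p/d_s)² = 1.776×10^4/(0.259)² = 2.648×10^5.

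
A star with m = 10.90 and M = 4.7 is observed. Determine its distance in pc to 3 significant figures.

174 pc

m − M = 5 log₁₀(d/10 pc)
10.90 − (4.7) = 6.20 = 5 log₁₀(d/10)
d = 10 × 10^(6.20/5) = 10 × 10^1.240 = 173.8 pc.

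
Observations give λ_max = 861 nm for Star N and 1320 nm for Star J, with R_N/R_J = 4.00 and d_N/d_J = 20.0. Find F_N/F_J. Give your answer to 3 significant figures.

Wien's law: T_N/T_J = λ_J/λ_N = 1320/861 = 1.533.
L_N/L_J = (R_N/R_J)²(T_N/T_J)⁴ = (4.00)²(1.533)⁴ = 88.39.
F_N/F_J = (L_N/L_J)/(d_N/d_J)² = 88.39/(20.0)² = 0.2210.

0.221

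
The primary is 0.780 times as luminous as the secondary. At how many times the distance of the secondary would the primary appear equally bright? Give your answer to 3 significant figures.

Equal flux requires L_p/d_p² = L_s/d_s², so d_p/d_s = √(L_p/L_s)
= √(0.780) = 0.8832.

0.883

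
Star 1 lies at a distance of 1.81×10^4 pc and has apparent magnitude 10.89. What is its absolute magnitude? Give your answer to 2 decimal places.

M = m − 5 log₁₀(d/10 pc) = 10.89 − 5 log₁₀(1.81×10^4/10)
  = 10.89 − 5 × 3.258 = 10.89 − 16.29 = -5.40.

-5.40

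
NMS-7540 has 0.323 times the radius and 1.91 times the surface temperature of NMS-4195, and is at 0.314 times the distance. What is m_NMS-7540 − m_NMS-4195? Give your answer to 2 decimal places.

L_NMS-7540/L_NMS-4195 = (0.323)²(1.91)⁴ = 1.388.
F_NMS-7540/F_NMS-4195 = (L_NMS-7540/L_NMS-4195)/(d_NMS-7540/d_NMS-4195)² = 1.388/0.09860 = 14.08.
m_NMS-7540 − m_NMS-4195 = −2.5 log₁₀(14.08) = -2.87.

-2.87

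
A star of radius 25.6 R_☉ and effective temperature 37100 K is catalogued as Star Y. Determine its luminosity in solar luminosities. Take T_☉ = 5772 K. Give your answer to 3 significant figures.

1.12×10^6 solar luminosities

L/L_☉ = (R/R_☉)² (T/T_☉)⁴ = (25.6)² × (37100/5772)⁴
       = 655.4 × (6.428)⁴ = 655.4 × 1707 = 1.119×10^6.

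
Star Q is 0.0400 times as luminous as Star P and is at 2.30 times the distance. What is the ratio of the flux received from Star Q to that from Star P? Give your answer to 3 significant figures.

F = L/(4πd²), so F_Q/F_P = (L_Q/L_P) / (d_Q/d_P)²
= 0.0400 / (2.30)² = 0.0400 / 5.290 = 0.007561.

0.00756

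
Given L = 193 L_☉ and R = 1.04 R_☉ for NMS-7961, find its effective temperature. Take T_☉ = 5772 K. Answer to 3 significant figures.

T/T_☉ = (L/L_☉)^(1/4) / (R/R_☉)^(1/2)
T = 5772 × (193)^(1/4) / √(1.04) = 5772 × 3.727 / 1.020 = 2.110×10^4 K.

2.11×10^4 K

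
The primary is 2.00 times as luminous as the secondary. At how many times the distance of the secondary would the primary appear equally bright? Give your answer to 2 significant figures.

1.4

Equal flux requires L_p/d_p² = L_s/d_s², so d_p/d_s = √(L_p/L_s)
= √(2.00) = 1.414.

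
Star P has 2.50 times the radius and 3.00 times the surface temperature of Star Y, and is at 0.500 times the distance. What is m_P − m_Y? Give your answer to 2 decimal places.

L_P/L_Y = (2.50)²(3.00)⁴ = 506.2.
F_P/F_Y = (L_P/L_Y)/(d_P/d_Y)² = 506.2/0.2500 = 2025.
m_P − m_Y = −2.5 log₁₀(2025) = -8.27.

-8.27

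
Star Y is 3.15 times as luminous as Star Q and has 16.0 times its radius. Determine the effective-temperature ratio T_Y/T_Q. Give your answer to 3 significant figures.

L ∝ R²T⁴ gives T ∝ (L/R²)^(1/4), so
T_Y/T_Q = (3.15 / 16.0²)^(1/4) = (0.01230)^(1/4) = 0.3331.

0.333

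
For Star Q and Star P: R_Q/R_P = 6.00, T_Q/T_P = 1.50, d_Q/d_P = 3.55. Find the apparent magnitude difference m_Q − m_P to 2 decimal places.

L_Q/L_P = (6.00)²(1.50)⁴ = 182.2.
F_Q/F_P = (L_Q/L_P)/(d_Q/d_P)² = 182.2/12.60 = 14.46.
m_Q − m_P = −2.5 log₁₀(14.46) = -2.90.

-2.90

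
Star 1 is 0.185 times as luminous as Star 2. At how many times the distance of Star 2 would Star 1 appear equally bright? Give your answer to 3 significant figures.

0.430

Equal flux requires L_1/d_1² = L_2/d_2², so d_1/d_2 = √(L_1/L_2)
= √(0.185) = 0.4301.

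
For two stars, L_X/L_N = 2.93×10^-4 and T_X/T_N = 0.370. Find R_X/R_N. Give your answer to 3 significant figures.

0.125

L ∝ R²T⁴ gives R ∝ √L / T², so
R_X/R_N = √(2.93×10^-4) / (0.370)² = 0.01712 / 0.1369 = 0.1250.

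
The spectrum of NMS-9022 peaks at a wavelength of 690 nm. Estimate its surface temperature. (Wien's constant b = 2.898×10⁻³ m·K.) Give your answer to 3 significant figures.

4.20×10^3 K

T = b/λ_max = 2.898×10⁻³ / (690×10⁻⁹) = 4200 K.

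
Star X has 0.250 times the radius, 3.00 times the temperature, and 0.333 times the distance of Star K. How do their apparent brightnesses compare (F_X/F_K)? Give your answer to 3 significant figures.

45.7

L_X/L_K = (R_X/R_K)²(T_X/T_K)⁴ = (0.250)² × (3.00)⁴ = 5.062.
F_X/F_K = (L_X/L_K)/(d_X/d_K)² = 5.062 / (0.333)² = 45.65.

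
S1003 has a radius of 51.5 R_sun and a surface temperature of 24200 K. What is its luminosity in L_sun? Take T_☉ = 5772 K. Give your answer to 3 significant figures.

8.20×10^5 L_sun

L/L_☉ = (R/R_☉)² (T/T_☉)⁴ = (51.5)² × (24200/5772)⁴
       = 2652 × (4.193)⁴ = 2652 × 309.0 = 8.195×10^5.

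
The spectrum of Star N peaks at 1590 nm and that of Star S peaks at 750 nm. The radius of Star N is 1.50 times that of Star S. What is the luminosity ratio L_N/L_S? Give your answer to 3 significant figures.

0.111

Wien's law gives T ∝ 1/λ_max, so T_N/T_S = λ_S/λ_N = 750/1590 = 0.4717.
Then L ∝ R²T⁴ gives L_N/L_S = (1.50)² × (0.4717)⁴ = 2.250 × 0.04951 = 0.1114.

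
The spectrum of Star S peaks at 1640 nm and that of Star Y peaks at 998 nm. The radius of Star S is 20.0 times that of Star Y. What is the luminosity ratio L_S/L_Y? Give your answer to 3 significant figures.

Wien's law gives T ∝ 1/λ_max, so T_S/T_Y = λ_Y/λ_S = 998/1640 = 0.6085.
Then L ∝ R²T⁴ gives L_S/L_Y = (20.0)² × (0.6085)⁴ = 400.0 × 0.1371 = 54.85.

54.9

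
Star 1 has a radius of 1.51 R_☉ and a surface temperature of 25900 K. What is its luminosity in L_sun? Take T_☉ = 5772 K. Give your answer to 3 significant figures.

L/L_☉ = (R/R_☉)² (T/T_☉)⁴ = (1.51)² × (25900/5772)⁴
       = 2.280 × (4.487)⁴ = 2.280 × 405.4 = 924.4.

924 L_sun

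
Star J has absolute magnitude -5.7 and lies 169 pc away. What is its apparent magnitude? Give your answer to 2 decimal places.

0.44

m = M + 5 log₁₀(d/10 pc) = -5.7 + 5 log₁₀(169/10)
  = -5.7 + 5 × 1.228 = -5.7 + 6.14 = 0.44.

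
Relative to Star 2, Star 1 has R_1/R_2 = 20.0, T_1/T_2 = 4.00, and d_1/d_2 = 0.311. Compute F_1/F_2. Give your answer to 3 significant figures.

L_1/L_2 = (R_1/R_2)²(T_1/T_2)⁴ = (20.0)² × (4.00)⁴ = 1.024×10^5.
F_1/F_2 = (L_1/L_2)/(d_1/d_2)² = 1.024×10^5 / (0.311)² = 1.059×10^6.

1.06×10^6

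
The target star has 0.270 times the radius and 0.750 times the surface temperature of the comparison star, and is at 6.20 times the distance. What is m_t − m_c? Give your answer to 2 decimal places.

8.05

L_t/L_c = (0.270)²(0.750)⁴ = 0.02307.
F_t/F_c = (L_t/L_c)/(d_t/d_c)² = 0.02307/38.44 = 6.001×10^-4.
m_t − m_c = −2.5 log₁₀(6.001×10^-4) = 8.05.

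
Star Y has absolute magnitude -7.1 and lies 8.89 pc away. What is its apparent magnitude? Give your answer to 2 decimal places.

-7.36

m = M + 5 log₁₀(d/10 pc) = -7.1 + 5 log₁₀(8.89/10)
  = -7.1 + 5 × -0.051 = -7.1 + -0.26 = -7.36.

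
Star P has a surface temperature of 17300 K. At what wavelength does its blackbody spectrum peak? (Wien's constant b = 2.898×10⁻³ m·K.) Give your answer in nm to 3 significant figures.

λ_max = b/T = 2.898×10⁻³ / 17300 = 1.68×10^-7 m = 167.5 nm.

168 nm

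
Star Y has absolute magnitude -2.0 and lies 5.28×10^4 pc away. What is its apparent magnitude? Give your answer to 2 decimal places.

m = M + 5 log₁₀(d/10 pc) = -2.0 + 5 log₁₀(5.28×10^4/10)
  = -2.0 + 5 × 3.723 = -2.0 + 18.61 = 16.61.

16.61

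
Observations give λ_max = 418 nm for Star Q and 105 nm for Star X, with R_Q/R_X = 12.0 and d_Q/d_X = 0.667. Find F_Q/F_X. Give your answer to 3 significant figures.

1.29

Wien's law: T_Q/T_X = λ_X/λ_Q = 105/418 = 0.2512.
L_Q/L_X = (R_Q/R_X)²(T_Q/T_X)⁴ = (12.0)²(0.2512)⁴ = 0.5733.
F_Q/F_X = (L_Q/L_X)/(d_Q/d_X)² = 0.5733/(0.667)² = 1.289.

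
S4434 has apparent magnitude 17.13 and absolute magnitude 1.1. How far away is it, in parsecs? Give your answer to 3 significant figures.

1.61×10^4 pc

m − M = 5 log₁₀(d/10 pc)
17.13 − (1.1) = 16.03 = 5 log₁₀(d/10)
d = 10 × 10^(16.03/5) = 10 × 10^3.206 = 1.607×10^4 pc.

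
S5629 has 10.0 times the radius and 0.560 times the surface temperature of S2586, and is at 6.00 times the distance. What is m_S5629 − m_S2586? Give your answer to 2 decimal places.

L_S5629/L_S2586 = (10.0)²(0.560)⁴ = 9.834.
F_S5629/F_S2586 = (L_S5629/L_S2586)/(d_S5629/d_S2586)² = 9.834/36.00 = 0.2732.
m_S5629 − m_S2586 = −2.5 log₁₀(0.2732) = 1.41.

1.41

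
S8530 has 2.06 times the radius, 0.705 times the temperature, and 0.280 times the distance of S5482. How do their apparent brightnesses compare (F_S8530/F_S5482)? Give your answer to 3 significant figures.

L_S8530/L_S5482 = (R_S8530/R_S5482)²(T_S8530/T_S5482)⁴ = (2.06)² × (0.705)⁴ = 1.048.
F_S8530/F_S5482 = (L_S8530/L_S5482)/(d_S8530/d_S5482)² = 1.048 / (0.280)² = 13.37.

13.4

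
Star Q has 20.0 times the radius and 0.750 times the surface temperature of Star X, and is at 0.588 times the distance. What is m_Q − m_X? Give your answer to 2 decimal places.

L_Q/L_X = (20.0)²(0.750)⁴ = 126.6.
F_Q/F_X = (L_Q/L_X)/(d_Q/d_X)² = 126.6/0.3457 = 366.1.
m_Q − m_X = −2.5 log₁₀(366.1) = -6.41.

-6.41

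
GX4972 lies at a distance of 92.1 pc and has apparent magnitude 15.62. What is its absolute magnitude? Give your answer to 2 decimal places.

M = m − 5 log₁₀(d/10 pc) = 15.62 − 5 log₁₀(92.1/10)
  = 15.62 − 5 × 0.964 = 15.62 − 4.82 = 10.80.

10.80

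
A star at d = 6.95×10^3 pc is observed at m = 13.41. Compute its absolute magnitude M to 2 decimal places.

M = m − 5 log₁₀(d/10 pc) = 13.41 − 5 log₁₀(6.95×10^3/10)
  = 13.41 − 5 × 2.842 = 13.41 − 14.21 = -0.80.

-0.80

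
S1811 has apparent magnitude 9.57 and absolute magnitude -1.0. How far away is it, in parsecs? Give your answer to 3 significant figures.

m − M = 5 log₁₀(d/10 pc)
9.57 − (-1.0) = 10.57 = 5 log₁₀(d/10)
d = 10 × 10^(10.57/5) = 10 × 10^2.114 = 1300 pc.

1.30×10^3 pc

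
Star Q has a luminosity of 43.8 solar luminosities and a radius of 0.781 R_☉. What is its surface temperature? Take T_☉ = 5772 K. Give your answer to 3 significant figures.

T/T_☉ = (L/L_☉)^(1/4) / (R/R_☉)^(1/2)
T = 5772 × (43.8)^(1/4) / √(0.781) = 5772 × 2.573 / 0.8837 = 1.680×10^4 K.

1.68×10^4 K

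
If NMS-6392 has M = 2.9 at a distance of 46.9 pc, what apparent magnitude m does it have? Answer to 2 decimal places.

6.26

m = M + 5 log₁₀(d/10 pc) = 2.9 + 5 log₁₀(46.9/10)
  = 2.9 + 5 × 0.671 = 2.9 + 3.36 = 6.26.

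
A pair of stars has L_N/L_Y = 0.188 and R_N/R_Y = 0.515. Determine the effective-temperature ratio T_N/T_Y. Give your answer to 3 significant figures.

0.918

L ∝ R²T⁴ gives T ∝ (L/R²)^(1/4), so
T_N/T_Y = (0.188 / 0.515²)^(1/4) = (0.7088)^(1/4) = 0.9176.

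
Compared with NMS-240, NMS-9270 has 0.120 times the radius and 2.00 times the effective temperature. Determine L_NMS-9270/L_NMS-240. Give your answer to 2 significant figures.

From the Stefan–Boltzmann law, L ∝ R²T⁴, so
L_NMS-9270/L_NMS-240 = (R_NMS-9270/R_NMS-240)² (T_NMS-9270/T_NMS-240)⁴ = (0.120)² × (2.00)⁴ = 0.01440 × 16.00 = 0.2304.

0.23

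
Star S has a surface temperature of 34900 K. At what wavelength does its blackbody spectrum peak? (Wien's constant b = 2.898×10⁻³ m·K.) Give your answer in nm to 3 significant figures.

λ_max = b/T = 2.898×10⁻³ / 34900 = 8.30×10^-8 m = 83.04 nm.

83.0 nm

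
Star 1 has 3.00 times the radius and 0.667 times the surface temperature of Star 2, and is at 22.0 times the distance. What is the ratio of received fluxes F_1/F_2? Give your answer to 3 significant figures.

L_1/L_2 = (R_1/R_2)²(T_1/T_2)⁴ = (3.00)² × (0.667)⁴ = 1.781.
F_1/F_2 = (L_1/L_2)/(d_1/d_2)² = 1.781 / (22.0)² = 0.003680.

0.00368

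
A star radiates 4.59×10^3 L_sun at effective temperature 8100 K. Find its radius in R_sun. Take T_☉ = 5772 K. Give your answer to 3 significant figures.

R/R_☉ = √(L/L_☉) / (T/T_☉)² = √(4.59×10^3) / (1.403)²
       = 67.75 / 1.969 = 34.40.

34.4 R_sun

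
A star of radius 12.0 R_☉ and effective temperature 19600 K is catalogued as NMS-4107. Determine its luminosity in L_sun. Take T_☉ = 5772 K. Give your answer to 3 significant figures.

L/L_☉ = (R/R_☉)² (T/T_☉)⁴ = (12.0)² × (19600/5772)⁴
       = 144.0 × (3.396)⁴ = 144.0 × 133.0 = 1.915×10^4.

1.91×10^4 L_sun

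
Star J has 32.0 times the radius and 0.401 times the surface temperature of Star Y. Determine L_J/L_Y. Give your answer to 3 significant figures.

26.5

From the Stefan–Boltzmann law, L ∝ R²T⁴, so
L_J/L_Y = (R_J/R_Y)² (T_J/T_Y)⁴ = (32.0)² × (0.401)⁴ = 1024 × 0.02586 = 26.48.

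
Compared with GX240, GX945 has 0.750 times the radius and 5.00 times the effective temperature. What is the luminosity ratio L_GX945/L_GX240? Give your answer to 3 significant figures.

From the Stefan–Boltzmann law, L ∝ R²T⁴, so
L_GX945/L_GX240 = (R_GX945/R_GX240)² (T_GX945/T_GX240)⁴ = (0.750)² × (5.00)⁴ = 0.5625 × 625.0 = 351.6.

352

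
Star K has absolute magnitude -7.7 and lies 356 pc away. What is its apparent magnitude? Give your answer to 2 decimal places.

m = M + 5 log₁₀(d/10 pc) = -7.7 + 5 log₁₀(356/10)
  = -7.7 + 5 × 1.551 = -7.7 + 7.76 = 0.06.

0.06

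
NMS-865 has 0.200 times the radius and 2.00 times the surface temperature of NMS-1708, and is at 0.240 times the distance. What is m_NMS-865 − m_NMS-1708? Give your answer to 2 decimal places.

L_NMS-865/L_NMS-1708 = (0.200)²(2.00)⁴ = 0.6400.
F_NMS-865/F_NMS-1708 = (L_NMS-865/L_NMS-1708)/(d_NMS-865/d_NMS-1708)² = 0.6400/0.05760 = 11.11.
m_NMS-865 − m_NMS-1708 = −2.5 log₁₀(11.11) = -2.61.

-2.61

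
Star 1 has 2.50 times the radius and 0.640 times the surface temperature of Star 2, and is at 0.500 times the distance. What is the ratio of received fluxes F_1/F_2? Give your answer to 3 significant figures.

L_1/L_2 = (R_1/R_2)²(T_1/T_2)⁴ = (2.50)² × (0.640)⁴ = 1.049.
F_1/F_2 = (L_1/L_2)/(d_1/d_2)² = 1.049 / (0.500)² = 4.194.

4.19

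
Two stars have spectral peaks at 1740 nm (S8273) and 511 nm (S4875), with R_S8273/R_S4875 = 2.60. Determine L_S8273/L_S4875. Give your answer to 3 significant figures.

Wien's law gives T ∝ 1/λ_max, so T_S8273/T_S4875 = λ_S4875/λ_S8273 = 511/1740 = 0.2937.
Then L ∝ R²T⁴ gives L_S8273/L_S4875 = (2.60)² × (0.2937)⁴ = 6.760 × 0.007439 = 0.05028.

0.0503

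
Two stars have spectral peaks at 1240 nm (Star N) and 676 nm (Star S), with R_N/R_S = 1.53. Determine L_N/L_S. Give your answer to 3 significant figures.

Wien's law gives T ∝ 1/λ_max, so T_N/T_S = λ_S/λ_N = 676/1240 = 0.5452.
Then L ∝ R²T⁴ gives L_N/L_S = (1.53)² × (0.5452)⁴ = 2.341 × 0.08833 = 0.2068.

0.207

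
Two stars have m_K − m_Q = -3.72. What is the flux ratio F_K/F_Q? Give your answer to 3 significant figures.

F_K/F_Q = 10^(−(m_K − m_Q)/2.5) = 10^(3.72/2.5) = 10^1.488 = 30.76.

30.8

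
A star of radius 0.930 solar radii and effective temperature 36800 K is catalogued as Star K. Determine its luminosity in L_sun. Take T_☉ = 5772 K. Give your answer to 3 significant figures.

1.43×10^3 L_sun

L/L_☉ = (R/R_☉)² (T/T_☉)⁴ = (0.930)² × (36800/5772)⁴
       = 0.8649 × (6.376)⁴ = 0.8649 × 1652 = 1429.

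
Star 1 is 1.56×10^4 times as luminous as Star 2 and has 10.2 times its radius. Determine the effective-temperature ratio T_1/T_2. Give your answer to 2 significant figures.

3.5

L ∝ R²T⁴ gives T ∝ (L/R²)^(1/4), so
T_1/T_2 = (1.56×10^4 / 10.2²)^(1/4) = (149.9)^(1/4) = 3.499.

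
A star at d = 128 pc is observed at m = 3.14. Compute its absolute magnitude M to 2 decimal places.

-2.40

M = m − 5 log₁₀(d/10 pc) = 3.14 − 5 log₁₀(128/10)
  = 3.14 − 5 × 1.107 = 3.14 − 5.54 = -2.40.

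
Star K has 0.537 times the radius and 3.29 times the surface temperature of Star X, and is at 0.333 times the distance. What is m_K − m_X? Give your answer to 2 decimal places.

L_K/L_X = (0.537)²(3.29)⁴ = 33.79.
F_K/F_X = (L_K/L_X)/(d_K/d_X)² = 33.79/0.1109 = 304.7.
m_K − m_X = −2.5 log₁₀(304.7) = -6.21.

-6.21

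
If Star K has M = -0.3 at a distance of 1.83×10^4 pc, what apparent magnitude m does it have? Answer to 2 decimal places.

16.01

m = M + 5 log₁₀(d/10 pc) = -0.3 + 5 log₁₀(1.83×10^4/10)
  = -0.3 + 5 × 3.262 = -0.3 + 16.31 = 16.01.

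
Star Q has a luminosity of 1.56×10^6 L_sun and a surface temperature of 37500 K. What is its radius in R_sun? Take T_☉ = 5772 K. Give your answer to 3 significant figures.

R/R_☉ = √(L/L_☉) / (T/T_☉)² = √(1.56×10^6) / (6.497)²
       = 1249 / 42.21 = 29.59.

29.6 R_sun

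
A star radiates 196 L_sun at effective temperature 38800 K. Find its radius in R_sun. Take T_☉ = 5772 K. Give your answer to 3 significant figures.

R/R_☉ = √(L/L_☉) / (T/T_☉)² = √(196) / (6.722)²
       = 14.00 / 45.19 = 0.3098.

0.310 R_sun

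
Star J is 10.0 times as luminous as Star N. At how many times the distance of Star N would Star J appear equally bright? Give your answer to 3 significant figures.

3.16

Equal flux requires L_J/d_J² = L_N/d_N², so d_J/d_N = √(L_J/L_N)
= √(10.0) = 3.162.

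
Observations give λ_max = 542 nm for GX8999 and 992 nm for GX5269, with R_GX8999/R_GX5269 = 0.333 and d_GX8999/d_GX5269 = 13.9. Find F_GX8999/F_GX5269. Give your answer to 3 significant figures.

0.00644

Wien's law: T_GX8999/T_GX5269 = λ_GX5269/λ_GX8999 = 992/542 = 1.830.
L_GX8999/L_GX5269 = (R_GX8999/R_GX5269)²(T_GX8999/T_GX5269)⁴ = (0.333)²(1.830)⁴ = 1.244.
F_GX8999/F_GX5269 = (L_GX8999/L_GX5269)/(d_GX8999/d_GX5269)² = 1.244/(13.9)² = 0.006440.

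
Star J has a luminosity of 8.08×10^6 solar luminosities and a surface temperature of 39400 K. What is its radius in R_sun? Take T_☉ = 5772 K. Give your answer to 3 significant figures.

61.0 R_sun

R/R_☉ = √(L/L_☉) / (T/T_☉)² = √(8.08×10^6) / (6.826)²
       = 2843 / 46.60 = 61.01.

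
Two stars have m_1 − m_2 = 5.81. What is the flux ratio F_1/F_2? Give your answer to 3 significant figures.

0.00474

F_1/F_2 = 10^(−(m_1 − m_2)/2.5) = 10^(-5.81/2.5) = 10^-2.324 = 0.004742.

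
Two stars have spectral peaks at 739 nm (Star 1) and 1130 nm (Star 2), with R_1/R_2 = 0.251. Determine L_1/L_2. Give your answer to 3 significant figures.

Wien's law gives T ∝ 1/λ_max, so T_1/T_2 = λ_2/λ_1 = 1130/739 = 1.529.
Then L ∝ R²T⁴ gives L_1/L_2 = (0.251)² × (1.529)⁴ = 0.06300 × 5.467 = 0.3444.

0.344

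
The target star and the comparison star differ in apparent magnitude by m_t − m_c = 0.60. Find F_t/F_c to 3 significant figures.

F_t/F_c = 10^(−(m_t − m_c)/2.5) = 10^(-0.60/2.5) = 10^-0.240 = 0.5754.

0.575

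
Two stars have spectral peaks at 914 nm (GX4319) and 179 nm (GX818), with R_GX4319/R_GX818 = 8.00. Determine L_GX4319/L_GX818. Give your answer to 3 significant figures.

Wien's law gives T ∝ 1/λ_max, so T_GX4319/T_GX818 = λ_GX818/λ_GX4319 = 179/914 = 0.1958.
Then L ∝ R²T⁴ gives L_GX4319/L_GX818 = (8.00)² × (0.1958)⁴ = 64.00 × 0.001471 = 0.09415.

0.0941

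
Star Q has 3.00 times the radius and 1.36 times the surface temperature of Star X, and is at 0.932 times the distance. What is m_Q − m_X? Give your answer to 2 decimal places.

-3.87

L_Q/L_X = (3.00)²(1.36)⁴ = 30.79.
F_Q/F_X = (L_Q/L_X)/(d_Q/d_X)² = 30.79/0.8686 = 35.45.
m_Q − m_X = −2.5 log₁₀(35.45) = -3.87.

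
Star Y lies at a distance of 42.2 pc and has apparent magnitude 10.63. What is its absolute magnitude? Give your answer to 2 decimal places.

M = m − 5 log₁₀(d/10 pc) = 10.63 − 5 log₁₀(42.2/10)
  = 10.63 − 5 × 0.625 = 10.63 − 3.13 = 7.50.

7.50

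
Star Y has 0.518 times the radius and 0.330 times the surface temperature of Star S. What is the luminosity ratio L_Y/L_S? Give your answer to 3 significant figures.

0.00318

From the Stefan–Boltzmann law, L ∝ R²T⁴, so
L_Y/L_S = (R_Y/R_S)² (T_Y/T_S)⁴ = (0.518)² × (0.330)⁴ = 0.2683 × 0.01186 = 0.003182.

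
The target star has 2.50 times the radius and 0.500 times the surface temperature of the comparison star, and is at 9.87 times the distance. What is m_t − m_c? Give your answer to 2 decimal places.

5.99

L_t/L_c = (2.50)²(0.500)⁴ = 0.3906.
F_t/F_c = (L_t/L_c)/(d_t/d_c)² = 0.3906/97.42 = 0.004010.
m_t − m_c = −2.5 log₁₀(0.004010) = 5.99.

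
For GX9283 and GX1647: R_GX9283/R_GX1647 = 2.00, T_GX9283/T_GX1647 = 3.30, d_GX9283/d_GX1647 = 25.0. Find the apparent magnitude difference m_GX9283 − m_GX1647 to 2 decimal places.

0.30

L_GX9283/L_GX1647 = (2.00)²(3.30)⁴ = 474.4.
F_GX9283/F_GX1647 = (L_GX9283/L_GX1647)/(d_GX9283/d_GX1647)² = 474.4/625.0 = 0.7590.
m_GX9283 − m_GX1647 = −2.5 log₁₀(0.7590) = 0.30.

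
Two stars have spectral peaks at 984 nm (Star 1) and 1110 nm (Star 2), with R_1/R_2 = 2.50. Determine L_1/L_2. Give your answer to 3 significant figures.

Wien's law gives T ∝ 1/λ_max, so T_1/T_2 = λ_2/λ_1 = 1110/984 = 1.128.
Then L ∝ R²T⁴ gives L_1/L_2 = (2.50)² × (1.128)⁴ = 6.250 × 1.619 = 10.12.

10.1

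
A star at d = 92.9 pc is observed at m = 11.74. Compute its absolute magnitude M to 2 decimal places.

M = m − 5 log₁₀(d/10 pc) = 11.74 − 5 log₁₀(92.9/10)
  = 11.74 − 5 × 0.968 = 11.74 − 4.84 = 6.90.

6.90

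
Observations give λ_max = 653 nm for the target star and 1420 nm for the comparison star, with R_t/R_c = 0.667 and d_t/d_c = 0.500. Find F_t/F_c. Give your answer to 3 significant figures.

Wien's law: T_t/T_c = λ_c/λ_t = 1420/653 = 2.175.
L_t/L_c = (R_t/R_c)²(T_t/T_c)⁴ = (0.667)²(2.175)⁴ = 9.948.
F_t/F_c = (L_t/L_c)/(d_t/d_c)² = 9.948/(0.500)² = 39.79.

39.8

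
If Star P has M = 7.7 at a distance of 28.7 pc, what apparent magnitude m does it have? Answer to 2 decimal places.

9.99

m = M + 5 log₁₀(d/10 pc) = 7.7 + 5 log₁₀(28.7/10)
  = 7.7 + 5 × 0.458 = 7.7 + 2.29 = 9.99.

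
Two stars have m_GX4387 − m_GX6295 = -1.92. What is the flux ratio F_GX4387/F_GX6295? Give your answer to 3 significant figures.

F_GX4387/F_GX6295 = 10^(−(m_GX4387 − m_GX6295)/2.5) = 10^(1.92/2.5) = 10^0.768 = 5.861.

5.86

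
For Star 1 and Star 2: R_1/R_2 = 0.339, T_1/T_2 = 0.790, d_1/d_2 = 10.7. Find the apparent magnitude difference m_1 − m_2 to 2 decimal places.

L_1/L_2 = (0.339)²(0.790)⁴ = 0.04476.
F_1/F_2 = (L_1/L_2)/(d_1/d_2)² = 0.04476/114.5 = 3.910×10^-4.
m_1 − m_2 = −2.5 log₁₀(3.910×10^-4) = 8.52.

8.52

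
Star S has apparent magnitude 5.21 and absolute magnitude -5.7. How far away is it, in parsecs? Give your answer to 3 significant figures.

1.52×10^3 pc

m − M = 5 log₁₀(d/10 pc)
5.21 − (-5.7) = 10.91 = 5 log₁₀(d/10)
d = 10 × 10^(10.91/5) = 10 × 10^2.182 = 1521 pc.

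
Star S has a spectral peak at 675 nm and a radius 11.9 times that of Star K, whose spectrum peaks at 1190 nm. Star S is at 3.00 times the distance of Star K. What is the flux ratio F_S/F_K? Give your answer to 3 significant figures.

Wien's law: T_S/T_K = λ_K/λ_S = 1190/675 = 1.763.
L_S/L_K = (R_S/R_K)²(T_S/T_K)⁴ = (11.9)²(1.763)⁴ = 1368.
F_S/F_K = (L_S/L_K)/(d_S/d_K)² = 1368/(3.00)² = 152.0.

152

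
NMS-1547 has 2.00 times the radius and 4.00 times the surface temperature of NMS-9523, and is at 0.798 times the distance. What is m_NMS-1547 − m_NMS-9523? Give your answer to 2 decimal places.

L_NMS-1547/L_NMS-9523 = (2.00)²(4.00)⁴ = 1024.
F_NMS-1547/F_NMS-9523 = (L_NMS-1547/L_NMS-9523)/(d_NMS-1547/d_NMS-9523)² = 1024/0.6368 = 1608.
m_NMS-1547 − m_NMS-9523 = −2.5 log₁₀(1608) = -8.02.

-8.02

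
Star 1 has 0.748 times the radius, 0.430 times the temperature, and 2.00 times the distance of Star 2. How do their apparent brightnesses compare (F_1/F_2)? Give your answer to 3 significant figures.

L_1/L_2 = (R_1/R_2)²(T_1/T_2)⁴ = (0.748)² × (0.430)⁴ = 0.01913.
F_1/F_2 = (L_1/L_2)/(d_1/d_2)² = 0.01913 / (2.00)² = 0.004782.

0.00478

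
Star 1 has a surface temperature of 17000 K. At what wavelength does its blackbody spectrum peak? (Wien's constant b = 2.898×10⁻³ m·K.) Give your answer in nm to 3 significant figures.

λ_max = b/T = 2.898×10⁻³ / 17000 = 1.70×10^-7 m = 170.5 nm.

170 nm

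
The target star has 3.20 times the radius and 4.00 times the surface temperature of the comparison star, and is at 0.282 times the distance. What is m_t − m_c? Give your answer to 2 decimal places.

L_t/L_c = (3.20)²(4.00)⁴ = 2621.
F_t/F_c = (L_t/L_c)/(d_t/d_c)² = 2621/0.07952 = 3.296×10^4.
m_t − m_c = −2.5 log₁₀(3.296×10^4) = -11.30.

-11.30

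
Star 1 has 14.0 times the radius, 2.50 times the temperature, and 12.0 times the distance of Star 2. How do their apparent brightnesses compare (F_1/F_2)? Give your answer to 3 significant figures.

53.2

L_1/L_2 = (R_1/R_2)²(T_1/T_2)⁴ = (14.0)² × (2.50)⁴ = 7656.
F_1/F_2 = (L_1/L_2)/(d_1/d_2)² = 7656 / (12.0)² = 53.17.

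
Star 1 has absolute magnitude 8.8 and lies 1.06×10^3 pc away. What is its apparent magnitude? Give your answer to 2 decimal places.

18.93

m = M + 5 log₁₀(d/10 pc) = 8.8 + 5 log₁₀(1.06×10^3/10)
  = 8.8 + 5 × 2.025 = 8.8 + 10.13 = 18.93.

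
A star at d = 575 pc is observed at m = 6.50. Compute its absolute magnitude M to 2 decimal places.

-2.30

M = m − 5 log₁₀(d/10 pc) = 6.50 − 5 log₁₀(575/10)
  = 6.50 − 5 × 1.760 = 6.50 − 8.80 = -2.30.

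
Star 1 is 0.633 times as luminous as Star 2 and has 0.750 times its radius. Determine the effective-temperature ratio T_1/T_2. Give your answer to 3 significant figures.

L ∝ R²T⁴ gives T ∝ (L/R²)^(1/4), so
T_1/T_2 = (0.633 / 0.750²)^(1/4) = (1.125)^(1/4) = 1.030.

1.03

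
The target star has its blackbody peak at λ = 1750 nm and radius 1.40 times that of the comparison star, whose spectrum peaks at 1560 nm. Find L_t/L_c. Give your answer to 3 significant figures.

Wien's law gives T ∝ 1/λ_max, so T_t/T_c = λ_c/λ_t = 1560/1750 = 0.8914.
Then L ∝ R²T⁴ gives L_t/L_c = (1.40)² × (0.8914)⁴ = 1.960 × 0.6315 = 1.238.

1.24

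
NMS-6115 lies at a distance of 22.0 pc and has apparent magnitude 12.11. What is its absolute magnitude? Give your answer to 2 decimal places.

10.40

M = m − 5 log₁₀(d/10 pc) = 12.11 − 5 log₁₀(22.0/10)
  = 12.11 − 5 × 0.342 = 12.11 − 1.71 = 10.40.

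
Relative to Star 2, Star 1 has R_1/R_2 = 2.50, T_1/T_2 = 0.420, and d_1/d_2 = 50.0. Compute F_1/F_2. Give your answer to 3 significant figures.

7.78×10^-5

L_1/L_2 = (R_1/R_2)²(T_1/T_2)⁴ = (2.50)² × (0.420)⁴ = 0.1945.
F_1/F_2 = (L_1/L_2)/(d_1/d_2)² = 0.1945 / (50.0)² = 7.779×10^-5.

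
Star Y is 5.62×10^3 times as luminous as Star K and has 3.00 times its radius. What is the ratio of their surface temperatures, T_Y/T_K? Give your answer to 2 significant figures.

L ∝ R²T⁴ gives T ∝ (L/R²)^(1/4), so
T_Y/T_K = (5.62×10^3 / 3.00²)^(1/4) = (624.4)^(1/4) = 4.999.

5.0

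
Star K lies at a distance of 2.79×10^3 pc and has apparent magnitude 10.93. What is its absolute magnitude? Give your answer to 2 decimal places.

-1.30

M = m − 5 log₁₀(d/10 pc) = 10.93 − 5 log₁₀(2.79×10^3/10)
  = 10.93 − 5 × 2.446 = 10.93 − 12.23 = -1.30.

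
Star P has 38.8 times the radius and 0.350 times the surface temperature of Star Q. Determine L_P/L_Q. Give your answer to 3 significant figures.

From the Stefan–Boltzmann law, L ∝ R²T⁴, so
L_P/L_Q = (R_P/R_Q)² (T_P/T_Q)⁴ = (38.8)² × (0.350)⁴ = 1505 × 0.01501 = 22.59.

22.6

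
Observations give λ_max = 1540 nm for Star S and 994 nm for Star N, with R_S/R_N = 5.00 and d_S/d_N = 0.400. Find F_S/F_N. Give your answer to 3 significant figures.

27.1

Wien's law: T_S/T_N = λ_N/λ_S = 994/1540 = 0.6455.
L_S/L_N = (R_S/R_N)²(T_S/T_N)⁴ = (5.00)²(0.6455)⁴ = 4.339.
F_S/F_N = (L_S/L_N)/(d_S/d_N)² = 4.339/(0.400)² = 27.12.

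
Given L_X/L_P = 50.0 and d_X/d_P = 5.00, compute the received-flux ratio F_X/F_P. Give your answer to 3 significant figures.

F = L/(4πd²), so F_X/F_P = (L_X/L_P) / (d_X/d_P)²
= 50.0 / (5.00)² = 50.0 / 25.00 = 2.000.

2.00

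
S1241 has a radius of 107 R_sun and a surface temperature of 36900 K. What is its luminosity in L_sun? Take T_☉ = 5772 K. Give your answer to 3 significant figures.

1.91×10^7 L_sun

L/L_☉ = (R/R_☉)² (T/T_☉)⁴ = (107)² × (36900/5772)⁴
       = 1.145×10^4 × (6.393)⁴ = 1.145×10^4 × 1670 = 1.912×10^7.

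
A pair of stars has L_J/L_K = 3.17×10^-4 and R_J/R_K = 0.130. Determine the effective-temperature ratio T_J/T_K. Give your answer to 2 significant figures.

0.37

L ∝ R²T⁴ gives T ∝ (L/R²)^(1/4), so
T_J/T_K = (3.17×10^-4 / 0.130²)^(1/4) = (0.01876)^(1/4) = 0.3701.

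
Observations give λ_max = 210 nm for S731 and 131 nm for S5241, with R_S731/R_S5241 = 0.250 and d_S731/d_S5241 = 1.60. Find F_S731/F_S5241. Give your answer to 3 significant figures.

Wien's law: T_S731/T_S5241 = λ_S5241/λ_S731 = 131/210 = 0.6238.
L_S731/L_S5241 = (R_S731/R_S5241)²(T_S731/T_S5241)⁴ = (0.250)²(0.6238)⁴ = 0.009464.
F_S731/F_S5241 = (L_S731/L_S5241)/(d_S731/d_S5241)² = 0.009464/(1.60)² = 0.003697.

0.00370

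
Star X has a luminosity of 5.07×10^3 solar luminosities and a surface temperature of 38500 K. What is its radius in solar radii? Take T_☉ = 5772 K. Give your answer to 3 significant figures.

R/R_☉ = √(L/L_☉) / (T/T_☉)² = √(5.07×10^3) / (6.670)²
       = 71.20 / 44.49 = 1.600.

1.60 solar radii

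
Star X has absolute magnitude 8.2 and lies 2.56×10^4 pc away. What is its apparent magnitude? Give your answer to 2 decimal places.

25.24

m = M + 5 log₁₀(d/10 pc) = 8.2 + 5 log₁₀(2.56×10^4/10)
  = 8.2 + 5 × 3.408 = 8.2 + 17.04 = 25.24.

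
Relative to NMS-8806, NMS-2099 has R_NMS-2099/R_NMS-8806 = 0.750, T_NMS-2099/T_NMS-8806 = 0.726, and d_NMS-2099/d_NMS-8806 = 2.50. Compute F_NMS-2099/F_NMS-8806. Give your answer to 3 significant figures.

L_NMS-2099/L_NMS-8806 = (R_NMS-2099/R_NMS-8806)²(T_NMS-2099/T_NMS-8806)⁴ = (0.750)² × (0.726)⁴ = 0.1563.
F_NMS-2099/F_NMS-8806 = (L_NMS-2099/L_NMS-8806)/(d_NMS-2099/d_NMS-8806)² = 0.1563 / (2.50)² = 0.02500.

0.0250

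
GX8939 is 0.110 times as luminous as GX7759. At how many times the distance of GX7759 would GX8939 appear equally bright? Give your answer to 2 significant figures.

0.33

Equal flux requires L_GX8939/d_GX8939² = L_GX7759/d_GX7759², so d_GX8939/d_GX7759 = √(L_GX8939/L_GX7759)
= √(0.110) = 0.3317.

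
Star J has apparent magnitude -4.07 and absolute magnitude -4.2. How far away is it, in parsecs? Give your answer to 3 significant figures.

m − M = 5 log₁₀(d/10 pc)
-4.07 − (-4.2) = 0.13 = 5 log₁₀(d/10)
d = 10 × 10^(0.13/5) = 10 × 10^0.026 = 10.62 pc.

10.6 pc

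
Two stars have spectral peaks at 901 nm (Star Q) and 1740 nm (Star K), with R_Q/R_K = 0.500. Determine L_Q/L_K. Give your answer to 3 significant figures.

Wien's law gives T ∝ 1/λ_max, so T_Q/T_K = λ_K/λ_Q = 1740/901 = 1.931.
Then L ∝ R²T⁴ gives L_Q/L_K = (0.500)² × (1.931)⁴ = 0.2500 × 13.91 = 3.477.

3.48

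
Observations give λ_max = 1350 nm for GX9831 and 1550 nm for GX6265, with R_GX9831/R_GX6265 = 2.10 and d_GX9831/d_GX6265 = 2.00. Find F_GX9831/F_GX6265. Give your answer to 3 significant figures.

1.92

Wien's law: T_GX9831/T_GX6265 = λ_GX6265/λ_GX9831 = 1550/1350 = 1.148.
L_GX9831/L_GX6265 = (R_GX9831/R_GX6265)²(T_GX9831/T_GX6265)⁴ = (2.10)²(1.148)⁴ = 7.664.
F_GX9831/F_GX6265 = (L_GX9831/L_GX6265)/(d_GX9831/d_GX6265)² = 7.664/(2.00)² = 1.916.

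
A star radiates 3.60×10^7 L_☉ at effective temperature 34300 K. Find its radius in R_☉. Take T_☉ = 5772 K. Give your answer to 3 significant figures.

R/R_☉ = √(L/L_☉) / (T/T_☉)² = √(3.60×10^7) / (5.942)²
       = 6000 / 35.31 = 169.9.

170 R_☉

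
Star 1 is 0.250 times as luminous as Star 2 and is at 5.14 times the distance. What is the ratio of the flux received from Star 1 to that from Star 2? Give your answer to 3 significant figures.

F = L/(4πd²), so F_1/F_2 = (L_1/L_2) / (d_1/d_2)²
= 0.250 / (5.14)² = 0.250 / 26.42 = 0.009463.

0.00946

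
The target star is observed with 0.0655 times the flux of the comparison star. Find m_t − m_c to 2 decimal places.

2.96

m_t − m_c = −2.5 log₁₀(F_t/F_c) = −2.5 log₁₀(0.0655) = −2.5 × (-1.184) = 2.959.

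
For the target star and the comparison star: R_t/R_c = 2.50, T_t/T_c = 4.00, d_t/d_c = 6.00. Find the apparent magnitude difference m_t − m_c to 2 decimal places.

L_t/L_c = (2.50)²(4.00)⁴ = 1600.
F_t/F_c = (L_t/L_c)/(d_t/d_c)² = 1600/36.00 = 44.44.
m_t − m_c = −2.5 log₁₀(44.44) = -4.12.

-4.12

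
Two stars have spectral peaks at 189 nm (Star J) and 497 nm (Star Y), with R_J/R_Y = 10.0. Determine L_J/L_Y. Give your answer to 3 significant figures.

Wien's law gives T ∝ 1/λ_max, so T_J/T_Y = λ_Y/λ_J = 497/189 = 2.630.
Then L ∝ R²T⁴ gives L_J/L_Y = (10.0)² × (2.630)⁴ = 100.0 × 47.82 = 4782.

4.78×10^3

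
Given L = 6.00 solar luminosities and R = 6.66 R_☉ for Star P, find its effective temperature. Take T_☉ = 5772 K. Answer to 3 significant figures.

T/T_☉ = (L/L_☉)^(1/4) / (R/R_☉)^(1/2)
T = 5772 × (6.00)^(1/4) / √(6.66) = 5772 × 1.565 / 2.581 = 3500 K.

3.50×10^3 K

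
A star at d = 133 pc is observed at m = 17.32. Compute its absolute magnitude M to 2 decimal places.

11.70

M = m − 5 log₁₀(d/10 pc) = 17.32 − 5 log₁₀(133/10)
  = 17.32 − 5 × 1.124 = 17.32 − 5.62 = 11.70.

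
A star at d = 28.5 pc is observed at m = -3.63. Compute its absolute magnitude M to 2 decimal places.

-5.90

M = m − 5 log₁₀(d/10 pc) = -3.63 − 5 log₁₀(28.5/10)
  = -3.63 − 5 × 0.455 = -3.63 − 2.27 = -5.90.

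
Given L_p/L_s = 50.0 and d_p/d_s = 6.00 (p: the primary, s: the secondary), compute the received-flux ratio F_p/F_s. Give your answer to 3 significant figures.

F = L/(4πd²), so F_p/F_s = (L_p/L_s) / (d_p/d_s)²
= 50.0 / (6.00)² = 50.0 / 36.00 = 1.389.

1.39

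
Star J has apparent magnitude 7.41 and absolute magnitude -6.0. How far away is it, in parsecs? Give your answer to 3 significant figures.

m − M = 5 log₁₀(d/10 pc)
7.41 − (-6.0) = 13.41 = 5 log₁₀(d/10)
d = 10 × 10^(13.41/5) = 10 × 10^2.682 = 4808 pc.

4.81×10^3 pc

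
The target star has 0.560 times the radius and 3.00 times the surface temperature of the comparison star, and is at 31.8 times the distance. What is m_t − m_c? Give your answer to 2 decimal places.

L_t/L_c = (0.560)²(3.00)⁴ = 25.40.
F_t/F_c = (L_t/L_c)/(d_t/d_c)² = 25.40/1011 = 0.02512.
m_t − m_c = −2.5 log₁₀(0.02512) = 4.00.

4.00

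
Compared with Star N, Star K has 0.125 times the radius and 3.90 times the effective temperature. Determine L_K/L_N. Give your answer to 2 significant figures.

3.6

From the Stefan–Boltzmann law, L ∝ R²T⁴, so
L_K/L_N = (R_K/R_N)² (T_K/T_N)⁴ = (0.125)² × (3.90)⁴ = 0.01562 × 231.3 = 3.615.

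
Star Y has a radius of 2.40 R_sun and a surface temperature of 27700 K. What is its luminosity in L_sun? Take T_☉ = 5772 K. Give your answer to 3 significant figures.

L/L_☉ = (R/R_☉)² (T/T_☉)⁴ = (2.40)² × (27700/5772)⁴
       = 5.760 × (4.799)⁴ = 5.760 × 530.4 = 3055.

3.06×10^3 L_sun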